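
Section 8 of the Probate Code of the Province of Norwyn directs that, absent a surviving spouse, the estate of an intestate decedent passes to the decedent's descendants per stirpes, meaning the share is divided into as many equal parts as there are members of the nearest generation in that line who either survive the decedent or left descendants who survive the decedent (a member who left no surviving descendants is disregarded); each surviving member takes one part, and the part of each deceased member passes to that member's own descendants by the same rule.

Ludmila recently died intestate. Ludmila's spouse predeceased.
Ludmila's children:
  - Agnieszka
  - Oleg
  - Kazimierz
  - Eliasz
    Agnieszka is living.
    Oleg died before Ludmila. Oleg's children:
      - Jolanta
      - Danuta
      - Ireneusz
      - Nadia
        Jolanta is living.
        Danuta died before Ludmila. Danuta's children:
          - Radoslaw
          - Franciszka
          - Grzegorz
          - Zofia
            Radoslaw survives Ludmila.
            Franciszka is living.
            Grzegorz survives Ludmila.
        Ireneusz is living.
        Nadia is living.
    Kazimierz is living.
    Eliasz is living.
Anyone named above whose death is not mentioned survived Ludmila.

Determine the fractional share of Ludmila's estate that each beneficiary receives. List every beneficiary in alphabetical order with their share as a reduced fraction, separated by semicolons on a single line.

Agnieszka 1/4; Eliasz 1/4; Franciszka 1/64; Grzegorz 1/64; Ireneusz 1/16; Jolanta 1/16; Kazimierz 1/4; Nadia 1/16; Radoslaw 1/64; Zofia 1/64

There is no surviving spouse, so the entire estate passes to Ludmila's descendants per stirpes.
The estate is divided into 4 equal shares of 1/4 among Agnieszka, Oleg, Kazimierz, Eliasz.
Agnieszka is living and takes 1/4.
Oleg predeceased; the 1/4 allotted to Oleg's branch passes to Oleg's issue by representation.
The 1/4 is divided into 4 equal shares of 1/16 among Jolanta, Danuta, Ireneusz, Nadia.
Jolanta is living and takes 1/16.
Danuta predeceased; the 1/16 allotted to Danuta's branch passes to Danuta's issue by representation.
The 1/16 is divided into 4 equal shares of 1/64 among Radoslaw, Franciszka, Grzegorz, Zofia.
Radoslaw is living and takes 1/64.
Franciszka is living and takes 1/64.
Grzegorz is living and takes 1/64.
Zofia is living and takes 1/64.
Ireneusz is living and takes 1/16.
Nadia is living and takes 1/16.
Kazimierz is living and takes 1/4.
Eliasz is living and takes 1/4.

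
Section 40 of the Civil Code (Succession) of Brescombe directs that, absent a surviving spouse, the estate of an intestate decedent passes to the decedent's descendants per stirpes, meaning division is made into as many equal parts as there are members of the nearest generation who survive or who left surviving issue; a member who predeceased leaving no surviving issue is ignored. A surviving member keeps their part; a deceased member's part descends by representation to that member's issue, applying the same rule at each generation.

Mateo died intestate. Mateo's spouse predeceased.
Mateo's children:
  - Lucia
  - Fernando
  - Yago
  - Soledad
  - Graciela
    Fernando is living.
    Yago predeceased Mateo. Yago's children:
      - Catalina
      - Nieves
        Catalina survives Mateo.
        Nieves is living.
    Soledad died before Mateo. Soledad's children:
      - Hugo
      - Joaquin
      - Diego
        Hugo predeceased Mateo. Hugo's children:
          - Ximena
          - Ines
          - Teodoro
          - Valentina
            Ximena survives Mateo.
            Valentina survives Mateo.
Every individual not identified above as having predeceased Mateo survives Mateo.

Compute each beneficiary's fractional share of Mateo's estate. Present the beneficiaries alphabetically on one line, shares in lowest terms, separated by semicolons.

There is no surviving spouse, so the entire estate passes to Mateo's descendants per stirpes.
The estate is divided into 5 equal shares of 1/5 among Lucia, Fernando, Yago, Soledad, Graciela.
Lucia is living and takes 1/5.
Fernando is living and takes 1/5.
Yago predeceased; the 1/5 allotted to Yago's branch passes to Yago's issue by representation.
The 1/5 is divided into 2 equal shares of 1/10 among Catalina, Nieves.
Catalina is living and takes 1/10.
Nieves is living and takes 1/10.
Soledad predeceased; the 1/5 allotted to Soledad's branch passes to Soledad's issue by representation.
The 1/5 is divided into 3 equal shares of 1/15 among Hugo, Joaquin, Diego.
Hugo predeceased; the 1/15 allotted to Hugo's branch passes to Hugo's issue by representation.
The 1/15 is divided into 4 equal shares of 1/60 among Ximena, Ines, Teodoro, Valentina.
Ximena is living and takes 1/60.
Ines is living and takes 1/60.
Teodoro is living and takes 1/60.
Valentina is living and takes 1/60.
Joaquin is living and takes 1/15.
Diego is living and takes 1/15.
Graciela is living and takes 1/5.

Catalina 1/10; Diego 1/15; Fernando 1/5; Graciela 1/5; Ines 1/60; Joaquin 1/15; Lucia 1/5; Nieves 1/10; Teodoro 1/60; Valentina 1/60; Ximena 1/60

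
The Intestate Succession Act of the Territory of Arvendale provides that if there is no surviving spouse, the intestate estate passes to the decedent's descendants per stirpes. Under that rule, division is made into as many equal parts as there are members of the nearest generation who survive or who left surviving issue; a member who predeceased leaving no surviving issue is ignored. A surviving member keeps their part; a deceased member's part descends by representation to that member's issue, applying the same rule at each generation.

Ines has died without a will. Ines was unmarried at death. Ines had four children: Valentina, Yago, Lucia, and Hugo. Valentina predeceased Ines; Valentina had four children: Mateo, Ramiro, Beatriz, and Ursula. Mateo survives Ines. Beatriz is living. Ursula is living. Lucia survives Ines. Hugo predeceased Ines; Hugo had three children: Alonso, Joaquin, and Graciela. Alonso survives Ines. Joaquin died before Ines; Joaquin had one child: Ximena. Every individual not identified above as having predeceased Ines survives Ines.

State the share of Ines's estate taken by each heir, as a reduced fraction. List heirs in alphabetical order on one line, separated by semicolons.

Alonso 1/12; Beatriz 1/16; Graciela 1/12; Lucia 1/4; Mateo 1/16; Ramiro 1/16; Ursula 1/16; Ximena 1/12; Yago 1/4

There is no surviving spouse, so the entire estate passes to Ines's descendants per stirpes.
The estate is divided into 4 equal shares of 1/4 among Valentina, Yago, Lucia, Hugo.
Valentina predeceased; the 1/4 allotted to Valentina's branch passes to Valentina's issue by representation.
The 1/4 is divided into 4 equal shares of 1/16 among Mateo, Ramiro, Beatriz, Ursula.
Mateo is living and takes 1/16.
Ramiro is living and takes 1/16.
Beatriz is living and takes 1/16.
Ursula is living and takes 1/16.
Yago is living and takes 1/4.
Lucia is living and takes 1/4.
Hugo predeceased; the 1/4 allotted to Hugo's branch passes to Hugo's issue by representation.
The 1/4 is divided into 3 equal shares of 1/12 among Alonso, Joaquin, Graciela.
Alonso is living and takes 1/12.
Joaquin predeceased; the 1/12 allotted to Joaquin's branch passes to Joaquin's issue by representation.
Ximena is the sole taker at this level and receives the full 1/12.
Graciela is living and takes 1/12.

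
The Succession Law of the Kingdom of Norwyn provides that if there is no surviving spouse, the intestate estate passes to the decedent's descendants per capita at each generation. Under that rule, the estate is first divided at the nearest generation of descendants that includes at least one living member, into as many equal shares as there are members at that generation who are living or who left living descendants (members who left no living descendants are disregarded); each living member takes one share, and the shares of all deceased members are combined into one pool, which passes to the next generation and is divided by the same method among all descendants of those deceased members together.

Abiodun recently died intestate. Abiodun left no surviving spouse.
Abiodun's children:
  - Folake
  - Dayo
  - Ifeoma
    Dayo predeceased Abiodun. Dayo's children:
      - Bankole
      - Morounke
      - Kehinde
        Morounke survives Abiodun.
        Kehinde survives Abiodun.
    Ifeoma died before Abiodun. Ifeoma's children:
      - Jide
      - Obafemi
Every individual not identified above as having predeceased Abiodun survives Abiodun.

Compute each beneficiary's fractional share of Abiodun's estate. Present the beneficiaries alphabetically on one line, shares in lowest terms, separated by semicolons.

There is no surviving spouse, so the entire estate passes to Abiodun's descendants per capita at each generation.
At generation 1 (Folake, Dayo, Ifeoma) there are 3 shares of (1)/3 = 1/3 each.
Living: Folake — each takes 1/3.
Deceased: Dayo and Ifeoma. Their combined 2/3 is pooled and carried to generation 2.
At generation 2 (Bankole, Morounke, Kehinde, Jide, Obafemi) there are 5 shares of (2/3)/5 = 2/15 each.
Living: Bankole, Morounke, Kehinde, Jide, and Obafemi — each takes 2/15.

Bankole 2/15; Folake 1/3; Jide 2/15; Kehinde 2/15; Morounke 2/15; Obafemi 2/15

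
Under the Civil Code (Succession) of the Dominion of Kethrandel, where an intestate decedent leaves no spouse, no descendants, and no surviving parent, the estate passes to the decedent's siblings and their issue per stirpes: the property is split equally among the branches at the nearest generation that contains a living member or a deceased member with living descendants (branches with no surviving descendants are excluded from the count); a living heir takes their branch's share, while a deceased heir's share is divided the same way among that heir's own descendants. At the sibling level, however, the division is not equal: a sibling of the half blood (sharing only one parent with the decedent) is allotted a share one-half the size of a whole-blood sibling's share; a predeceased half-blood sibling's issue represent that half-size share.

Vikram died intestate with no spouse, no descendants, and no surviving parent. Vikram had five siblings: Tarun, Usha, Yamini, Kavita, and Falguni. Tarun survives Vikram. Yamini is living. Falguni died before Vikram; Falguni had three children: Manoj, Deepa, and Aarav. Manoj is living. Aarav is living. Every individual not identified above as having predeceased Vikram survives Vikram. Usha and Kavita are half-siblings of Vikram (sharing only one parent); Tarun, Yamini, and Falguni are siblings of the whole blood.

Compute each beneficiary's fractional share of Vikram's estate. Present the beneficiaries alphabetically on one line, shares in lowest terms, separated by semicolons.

No spouse, descendants, or parent survives, so the estate passes to Vikram's siblings per stirpes.
Half-blood siblings count for one-half the weight of whole-blood siblings at the initial division.
Dividing 1 in proportion to weights (total weight 4): Tarun (weight 1) → 1/4; Usha (weight 1/2) → 1/8; Yamini (weight 1) → 1/4; Kavita (weight 1/2) → 1/8; Falguni (weight 1) → 1/4.
Tarun is living and takes 1/4.
Usha is living and takes 1/8.
Yamini is living and takes 1/4.
Kavita is living and takes 1/8.
Falguni predeceased; the 1/4 allotted to Falguni's branch passes to Falguni's issue by representation.
The 1/4 is divided into 3 equal shares of 1/12 among Manoj, Deepa, Aarav.
Manoj is living and takes 1/12.
Deepa is living and takes 1/12.
Aarav is living and takes 1/12.

Aarav 1/12; Deepa 1/12; Kavita 1/8; Manoj 1/12; Tarun 1/4; Usha 1/8; Yamini 1/4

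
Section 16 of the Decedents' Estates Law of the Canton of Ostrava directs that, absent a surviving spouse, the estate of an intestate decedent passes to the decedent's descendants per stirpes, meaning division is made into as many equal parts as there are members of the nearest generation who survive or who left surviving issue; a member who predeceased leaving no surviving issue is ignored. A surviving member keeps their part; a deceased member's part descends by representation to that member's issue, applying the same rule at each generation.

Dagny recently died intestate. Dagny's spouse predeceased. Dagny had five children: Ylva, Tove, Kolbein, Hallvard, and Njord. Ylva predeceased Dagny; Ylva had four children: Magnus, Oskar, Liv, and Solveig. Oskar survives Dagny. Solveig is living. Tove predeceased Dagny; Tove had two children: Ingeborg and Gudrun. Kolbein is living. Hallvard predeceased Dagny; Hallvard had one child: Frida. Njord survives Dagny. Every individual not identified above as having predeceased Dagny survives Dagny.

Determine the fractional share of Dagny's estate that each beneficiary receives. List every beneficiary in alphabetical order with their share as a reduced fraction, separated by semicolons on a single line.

Frida 1/5; Gudrun 1/10; Ingeborg 1/10; Kolbein 1/5; Liv 1/20; Magnus 1/20; Njord 1/5; Oskar 1/20; Solveig 1/20

There is no surviving spouse, so the entire estate passes to Dagny's descendants per stirpes.
The estate is divided into 5 equal shares of 1/5 among Ylva, Tove, Kolbein, Hallvard, Njord.
Ylva predeceased; the 1/5 allotted to Ylva's branch passes to Ylva's issue by representation.
The 1/5 is divided into 4 equal shares of 1/20 among Magnus, Oskar, Liv, Solveig.
Magnus is living and takes 1/20.
Oskar is living and takes 1/20.
Liv is living and takes 1/20.
Solveig is living and takes 1/20.
Tove predeceased; the 1/5 allotted to Tove's branch passes to Tove's issue by representation.
The 1/5 is divided into 2 equal shares of 1/10 among Ingeborg, Gudrun.
Ingeborg is living and takes 1/10.
Gudrun is living and takes 1/10.
Kolbein is living and takes 1/5.
Hallvard predeceased; the 1/5 allotted to Hallvard's branch passes to Hallvard's issue by representation.
Frida is the sole taker at this level and receives the full 1/5.
Njord is living and takes 1/5.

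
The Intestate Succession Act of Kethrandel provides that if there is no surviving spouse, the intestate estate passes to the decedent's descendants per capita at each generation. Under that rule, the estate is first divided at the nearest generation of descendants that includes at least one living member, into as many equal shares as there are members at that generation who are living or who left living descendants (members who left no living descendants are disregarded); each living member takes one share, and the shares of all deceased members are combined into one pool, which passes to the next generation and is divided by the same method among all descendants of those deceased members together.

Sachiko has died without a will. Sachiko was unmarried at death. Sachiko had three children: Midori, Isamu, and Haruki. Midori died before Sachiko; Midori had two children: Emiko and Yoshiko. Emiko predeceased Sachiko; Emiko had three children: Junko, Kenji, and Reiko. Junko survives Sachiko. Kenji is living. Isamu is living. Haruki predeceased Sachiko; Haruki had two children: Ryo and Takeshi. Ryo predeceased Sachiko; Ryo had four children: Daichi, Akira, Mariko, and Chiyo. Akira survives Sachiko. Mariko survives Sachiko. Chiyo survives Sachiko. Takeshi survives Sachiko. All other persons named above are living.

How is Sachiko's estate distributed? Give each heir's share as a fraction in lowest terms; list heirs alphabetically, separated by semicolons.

Akira 1/21; Chiyo 1/21; Daichi 1/21; Isamu 1/3; Junko 1/21; Kenji 1/21; Mariko 1/21; Reiko 1/21; Takeshi 1/6; Yoshiko 1/6

There is no surviving spouse, so the entire estate passes to Sachiko's descendants per capita at each generation.
At generation 1 (Midori, Isamu, Haruki) there are 3 shares of (1)/3 = 1/3 each.
Living: Isamu — each takes 1/3.
Deceased: Midori and Haruki. Their combined 2/3 is pooled and carried to generation 2.
At generation 2 (Emiko, Yoshiko, Ryo, Takeshi) there are 4 shares of (2/3)/4 = 1/6 each.
Living: Yoshiko and Takeshi — each takes 1/6.
Deceased: Emiko and Ryo. Their combined 1/3 is pooled and carried to generation 3.
At generation 3 (Junko, Kenji, Reiko, Daichi, Akira, Mariko, Chiyo) there are 7 shares of (1/3)/7 = 1/21 each.
Living: Junko, Kenji, Reiko, Daichi, Akira, Mariko, and Chiyo — each takes 1/21.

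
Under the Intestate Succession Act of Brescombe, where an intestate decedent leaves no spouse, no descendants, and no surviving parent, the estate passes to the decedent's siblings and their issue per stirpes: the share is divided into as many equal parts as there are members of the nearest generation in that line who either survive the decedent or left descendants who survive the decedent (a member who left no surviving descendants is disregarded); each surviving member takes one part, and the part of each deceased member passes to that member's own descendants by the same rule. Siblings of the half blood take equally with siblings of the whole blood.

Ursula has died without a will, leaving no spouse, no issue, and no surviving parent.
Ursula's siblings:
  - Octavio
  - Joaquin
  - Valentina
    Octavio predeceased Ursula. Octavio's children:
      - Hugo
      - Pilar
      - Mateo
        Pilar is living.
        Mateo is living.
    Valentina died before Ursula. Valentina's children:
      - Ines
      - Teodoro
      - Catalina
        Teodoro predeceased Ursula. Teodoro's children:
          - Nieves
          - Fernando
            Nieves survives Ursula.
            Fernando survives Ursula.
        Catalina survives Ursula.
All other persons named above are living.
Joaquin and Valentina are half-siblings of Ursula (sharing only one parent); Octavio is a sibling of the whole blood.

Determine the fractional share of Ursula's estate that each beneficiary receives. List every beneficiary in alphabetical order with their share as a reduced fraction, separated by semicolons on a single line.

Catalina 1/9; Fernando 1/18; Hugo 1/9; Ines 1/9; Joaquin 1/3; Mateo 1/9; Nieves 1/18; Pilar 1/9

No spouse, descendants, or parent survives, so the estate passes to Ursula's siblings per stirpes.
Half-blood and whole-blood siblings take equally under the stated rule.
The estate is divided into 3 equal shares of 1/3 among Octavio, Joaquin, Valentina.
Octavio predeceased; the 1/3 allotted to Octavio's branch passes to Octavio's issue by representation.
The 1/3 is divided into 3 equal shares of 1/9 among Hugo, Pilar, Mateo.
Hugo is living and takes 1/9.
Pilar is living and takes 1/9.
Mateo is living and takes 1/9.
Joaquin is living and takes 1/3.
Valentina predeceased; the 1/3 allotted to Valentina's branch passes to Valentina's issue by representation.
The 1/3 is divided into 3 equal shares of 1/9 among Ines, Teodoro, Catalina.
Ines is living and takes 1/9.
Teodoro predeceased; the 1/9 allotted to Teodoro's branch passes to Teodoro's issue by representation.
The 1/9 is divided into 2 equal shares of 1/18 among Nieves, Fernando.
Nieves is living and takes 1/18.
Fernando is living and takes 1/18.
Catalina is living and takes 1/9.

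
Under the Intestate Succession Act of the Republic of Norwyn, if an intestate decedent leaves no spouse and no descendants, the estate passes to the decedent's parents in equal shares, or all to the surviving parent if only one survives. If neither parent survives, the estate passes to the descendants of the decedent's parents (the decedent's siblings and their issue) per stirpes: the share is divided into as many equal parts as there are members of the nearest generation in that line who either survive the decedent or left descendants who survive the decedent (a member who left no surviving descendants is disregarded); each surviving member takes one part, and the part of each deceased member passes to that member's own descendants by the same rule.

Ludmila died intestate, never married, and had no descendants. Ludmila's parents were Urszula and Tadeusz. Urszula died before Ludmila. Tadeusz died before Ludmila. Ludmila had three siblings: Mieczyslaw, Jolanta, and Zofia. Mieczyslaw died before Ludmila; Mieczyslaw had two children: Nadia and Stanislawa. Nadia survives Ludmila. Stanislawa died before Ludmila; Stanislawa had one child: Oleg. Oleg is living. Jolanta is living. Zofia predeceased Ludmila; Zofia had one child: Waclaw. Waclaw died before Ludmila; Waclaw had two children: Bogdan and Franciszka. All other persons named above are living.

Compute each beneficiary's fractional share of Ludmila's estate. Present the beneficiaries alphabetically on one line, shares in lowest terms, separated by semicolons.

Bogdan 1/6; Franciszka 1/6; Jolanta 1/3; Nadia 1/6; Oleg 1/6

Neither parent survives and there are no descendants, so the estate passes to Ludmila's siblings and their issue per stirpes.
The estate is divided into 3 equal shares of 1/3 among Mieczyslaw, Jolanta, Zofia.
Mieczyslaw predeceased; the 1/3 allotted to Mieczyslaw's branch passes to Mieczyslaw's issue by representation.
The 1/3 is divided into 2 equal shares of 1/6 among Nadia, Stanislawa.
Nadia is living and takes 1/6.
Stanislawa predeceased; the 1/6 allotted to Stanislawa's branch passes to Stanislawa's issue by representation.
Oleg is the sole taker at this level and receives the full 1/6.
Jolanta is living and takes 1/3.
Zofia predeceased; the 1/3 allotted to Zofia's branch passes to Zofia's issue by representation.
Waclaw's line is the sole branch at this level, so the full 1/3 passes to Waclaw's issue by representation.
The 1/3 is divided into 2 equal shares of 1/6 among Bogdan, Franciszka.
Bogdan is living and takes 1/6.
Franciszka is living and takes 1/6.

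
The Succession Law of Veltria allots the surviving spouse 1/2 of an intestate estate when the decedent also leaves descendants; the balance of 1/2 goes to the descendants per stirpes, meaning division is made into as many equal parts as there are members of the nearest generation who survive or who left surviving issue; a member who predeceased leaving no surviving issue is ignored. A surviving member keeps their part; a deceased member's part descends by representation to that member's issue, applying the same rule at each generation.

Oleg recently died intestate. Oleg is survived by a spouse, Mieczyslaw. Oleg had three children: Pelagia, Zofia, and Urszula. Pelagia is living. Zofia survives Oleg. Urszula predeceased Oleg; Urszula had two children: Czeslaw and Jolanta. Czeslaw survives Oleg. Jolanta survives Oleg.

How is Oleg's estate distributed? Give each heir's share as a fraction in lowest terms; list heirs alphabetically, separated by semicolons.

Mieczyslaw, as surviving spouse, takes 1/2.
The remaining 1/2 passes to Oleg's descendants per stirpes.
The 1/2 is divided into 3 equal shares of 1/6 among Pelagia, Zofia, Urszula.
Pelagia is living and takes 1/6.
Zofia is living and takes 1/6.
Urszula predeceased; the 1/6 allotted to Urszula's branch passes to Urszula's issue by representation.
The 1/6 is divided into 2 equal shares of 1/12 among Czeslaw, Jolanta.
Czeslaw is living and takes 1/12.
Jolanta is living and takes 1/12.

Czeslaw 1/12; Jolanta 1/12; Mieczyslaw 1/2; Pelagia 1/6; Zofia 1/6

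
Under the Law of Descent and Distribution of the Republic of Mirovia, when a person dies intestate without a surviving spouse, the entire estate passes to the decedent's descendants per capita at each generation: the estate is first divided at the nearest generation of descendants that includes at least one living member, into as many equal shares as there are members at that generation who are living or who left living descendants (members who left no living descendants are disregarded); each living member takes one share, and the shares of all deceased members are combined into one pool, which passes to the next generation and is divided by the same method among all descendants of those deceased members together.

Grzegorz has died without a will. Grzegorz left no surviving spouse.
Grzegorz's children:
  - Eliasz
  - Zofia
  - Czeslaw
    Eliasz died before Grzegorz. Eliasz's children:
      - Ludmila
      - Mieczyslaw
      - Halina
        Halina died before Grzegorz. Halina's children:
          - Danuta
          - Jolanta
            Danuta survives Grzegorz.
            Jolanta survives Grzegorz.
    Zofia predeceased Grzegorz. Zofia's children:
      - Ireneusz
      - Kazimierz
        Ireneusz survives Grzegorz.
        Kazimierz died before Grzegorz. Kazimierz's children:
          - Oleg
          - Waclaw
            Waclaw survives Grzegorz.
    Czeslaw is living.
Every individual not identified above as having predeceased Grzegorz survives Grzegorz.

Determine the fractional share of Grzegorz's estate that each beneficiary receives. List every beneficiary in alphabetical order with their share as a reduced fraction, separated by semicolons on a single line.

Czeslaw 1/3; Danuta 1/15; Ireneusz 2/15; Jolanta 1/15; Ludmila 2/15; Mieczyslaw 2/15; Oleg 1/15; Waclaw 1/15

There is no surviving spouse, so the entire estate passes to Grzegorz's descendants per capita at each generation.
At generation 1 (Eliasz, Zofia, Czeslaw) there are 3 shares of (1)/3 = 1/3 each.
Living: Czeslaw — each takes 1/3.
Deceased: Eliasz and Zofia. Their combined 2/3 is pooled and carried to generation 2.
At generation 2 (Ludmila, Mieczyslaw, Halina, Ireneusz, Kazimierz) there are 5 shares of (2/3)/5 = 2/15 each.
Living: Ludmila, Mieczyslaw, and Ireneusz — each takes 2/15.
Deceased: Halina and Kazimierz. Their combined 4/15 is pooled and carried to generation 3.
At generation 3 (Danuta, Jolanta, Oleg, Waclaw) there are 4 shares of (4/15)/4 = 1/15 each.
Living: Danuta, Jolanta, Oleg, and Waclaw — each takes 1/15.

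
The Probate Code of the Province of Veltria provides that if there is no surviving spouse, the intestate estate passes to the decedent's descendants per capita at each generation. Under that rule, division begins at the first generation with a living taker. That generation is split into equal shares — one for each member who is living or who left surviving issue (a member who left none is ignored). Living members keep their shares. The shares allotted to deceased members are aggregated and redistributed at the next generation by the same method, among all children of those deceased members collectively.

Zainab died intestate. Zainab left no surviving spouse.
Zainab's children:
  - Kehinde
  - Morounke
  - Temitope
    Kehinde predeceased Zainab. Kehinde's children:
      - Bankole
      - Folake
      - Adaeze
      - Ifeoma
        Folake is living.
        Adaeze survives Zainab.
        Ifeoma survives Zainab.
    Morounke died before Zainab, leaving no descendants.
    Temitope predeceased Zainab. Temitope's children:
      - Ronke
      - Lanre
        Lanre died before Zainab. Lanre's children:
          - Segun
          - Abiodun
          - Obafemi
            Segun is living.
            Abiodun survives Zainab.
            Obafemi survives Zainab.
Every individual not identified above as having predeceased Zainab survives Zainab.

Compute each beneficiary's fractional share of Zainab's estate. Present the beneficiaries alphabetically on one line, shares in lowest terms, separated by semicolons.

Abiodun 1/18; Adaeze 1/6; Bankole 1/6; Folake 1/6; Ifeoma 1/6; Obafemi 1/18; Ronke 1/6; Segun 1/18

There is no surviving spouse, so the entire estate passes to Zainab's descendants per capita at each generation.
No one at generation 1 (Kehinde, Temitope) is living; moving to the next generation.
At generation 2 (Bankole, Folake, Adaeze, Ifeoma, Ronke, Lanre) there are 6 shares of (1)/6 = 1/6 each.
Living: Bankole, Folake, Adaeze, Ifeoma, and Ronke — each takes 1/6.
Deceased: Lanre. That 1/6 share is carried to generation 3.
At generation 3 (Segun, Abiodun, Obafemi) there are 3 shares of (1/6)/3 = 1/18 each.
Living: Segun, Abiodun, and Obafemi — each takes 1/18.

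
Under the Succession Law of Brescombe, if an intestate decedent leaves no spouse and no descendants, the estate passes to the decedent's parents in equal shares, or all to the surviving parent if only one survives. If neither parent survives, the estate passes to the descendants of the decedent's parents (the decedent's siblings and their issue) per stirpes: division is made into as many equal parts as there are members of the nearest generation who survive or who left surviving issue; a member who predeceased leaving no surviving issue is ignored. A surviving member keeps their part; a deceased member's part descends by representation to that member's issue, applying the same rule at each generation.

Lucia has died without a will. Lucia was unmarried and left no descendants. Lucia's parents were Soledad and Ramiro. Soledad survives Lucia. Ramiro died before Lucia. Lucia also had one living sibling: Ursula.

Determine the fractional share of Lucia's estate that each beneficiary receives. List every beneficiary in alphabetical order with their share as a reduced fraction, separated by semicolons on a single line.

Only one parent, Soledad, survives, so Soledad takes the entire estate. The siblings take nothing because a surviving parent has priority.

Soledad 1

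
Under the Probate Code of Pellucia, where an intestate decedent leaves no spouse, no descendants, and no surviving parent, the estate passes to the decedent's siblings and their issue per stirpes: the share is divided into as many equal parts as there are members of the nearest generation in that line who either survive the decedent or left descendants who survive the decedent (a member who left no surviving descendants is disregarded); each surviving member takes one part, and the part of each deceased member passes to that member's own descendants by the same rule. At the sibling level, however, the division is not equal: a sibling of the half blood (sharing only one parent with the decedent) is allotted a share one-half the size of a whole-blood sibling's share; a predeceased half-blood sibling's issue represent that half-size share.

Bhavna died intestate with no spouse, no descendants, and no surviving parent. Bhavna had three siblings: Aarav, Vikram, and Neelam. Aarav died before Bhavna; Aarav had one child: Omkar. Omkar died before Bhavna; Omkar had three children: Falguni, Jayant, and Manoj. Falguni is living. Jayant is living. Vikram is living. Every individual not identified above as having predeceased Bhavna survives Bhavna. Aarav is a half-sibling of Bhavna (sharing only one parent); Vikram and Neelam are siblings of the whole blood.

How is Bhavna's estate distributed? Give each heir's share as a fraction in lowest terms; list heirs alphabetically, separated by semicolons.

No spouse, descendants, or parent survives, so the estate passes to Bhavna's siblings per stirpes.
Half-blood siblings count for one-half the weight of whole-blood siblings at the initial division.
Dividing 1 in proportion to weights (total weight 5/2): Aarav (weight 1/2) → 1/5; Vikram (weight 1) → 2/5; Neelam (weight 1) → 2/5.
Aarav predeceased; the 1/5 allotted to Aarav's branch passes to Aarav's issue by representation.
Omkar's line is the sole branch at this level, so the full 1/5 passes to Omkar's issue by representation.
The 1/5 is divided into 3 equal shares of 1/15 among Falguni, Jayant, Manoj.
Falguni is living and takes 1/15.
Jayant is living and takes 1/15.
Manoj is living and takes 1/15.
Vikram is living and takes 2/5.
Neelam is living and takes 2/5.

Falguni 1/15; Jayant 1/15; Manoj 1/15; Neelam 2/5; Vikram 2/5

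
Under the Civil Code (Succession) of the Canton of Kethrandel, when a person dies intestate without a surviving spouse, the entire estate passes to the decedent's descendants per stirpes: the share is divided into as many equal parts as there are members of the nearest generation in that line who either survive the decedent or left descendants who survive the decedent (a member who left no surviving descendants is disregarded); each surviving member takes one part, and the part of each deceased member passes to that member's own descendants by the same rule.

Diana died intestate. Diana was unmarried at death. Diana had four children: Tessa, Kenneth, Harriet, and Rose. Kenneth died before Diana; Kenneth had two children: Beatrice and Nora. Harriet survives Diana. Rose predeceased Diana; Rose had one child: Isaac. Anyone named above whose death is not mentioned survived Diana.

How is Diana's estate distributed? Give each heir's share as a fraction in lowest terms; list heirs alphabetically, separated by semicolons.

There is no surviving spouse, so the entire estate passes to Diana's descendants per stirpes.
The estate is divided into 4 equal shares of 1/4 among Tessa, Kenneth, Harriet, Rose.
Tessa is living and takes 1/4.
Kenneth predeceased; the 1/4 allotted to Kenneth's branch passes to Kenneth's issue by representation.
The 1/4 is divided into 2 equal shares of 1/8 among Beatrice, Nora.
Beatrice is living and takes 1/8.
Nora is living and takes 1/8.
Harriet is living and takes 1/4.
Rose predeceased; the 1/4 allotted to Rose's branch passes to Rose's issue by representation.
Isaac is the sole taker at this level and receives the full 1/4.

Beatrice 1/8; Harriet 1/4; Isaac 1/4; Nora 1/8; Tessa 1/4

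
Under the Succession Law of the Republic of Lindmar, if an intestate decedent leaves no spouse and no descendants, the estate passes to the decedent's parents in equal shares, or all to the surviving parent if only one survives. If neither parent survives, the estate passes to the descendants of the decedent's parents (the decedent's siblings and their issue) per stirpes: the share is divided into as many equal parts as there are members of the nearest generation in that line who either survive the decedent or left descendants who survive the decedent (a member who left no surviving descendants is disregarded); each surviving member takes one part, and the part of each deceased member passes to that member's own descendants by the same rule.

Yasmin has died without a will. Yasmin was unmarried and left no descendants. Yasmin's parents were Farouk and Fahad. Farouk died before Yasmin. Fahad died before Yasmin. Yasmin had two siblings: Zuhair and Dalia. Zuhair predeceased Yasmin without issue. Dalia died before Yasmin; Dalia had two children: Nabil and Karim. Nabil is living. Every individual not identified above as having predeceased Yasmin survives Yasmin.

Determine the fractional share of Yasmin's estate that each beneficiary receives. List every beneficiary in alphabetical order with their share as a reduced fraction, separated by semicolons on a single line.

Karim 1/2; Nabil 1/2

Neither parent survives and there are no descendants, so the estate passes to Yasmin's siblings and their issue per stirpes.
Zuhair left no surviving issue, so that branch lapses and is disregarded.
Dalia's line is the sole branch at this level, so the full 1 passes to Dalia's issue by representation.
The estate is divided into 2 equal shares of 1/2 among Nabil, Karim.
Nabil is living and takes 1/2.
Karim is living and takes 1/2.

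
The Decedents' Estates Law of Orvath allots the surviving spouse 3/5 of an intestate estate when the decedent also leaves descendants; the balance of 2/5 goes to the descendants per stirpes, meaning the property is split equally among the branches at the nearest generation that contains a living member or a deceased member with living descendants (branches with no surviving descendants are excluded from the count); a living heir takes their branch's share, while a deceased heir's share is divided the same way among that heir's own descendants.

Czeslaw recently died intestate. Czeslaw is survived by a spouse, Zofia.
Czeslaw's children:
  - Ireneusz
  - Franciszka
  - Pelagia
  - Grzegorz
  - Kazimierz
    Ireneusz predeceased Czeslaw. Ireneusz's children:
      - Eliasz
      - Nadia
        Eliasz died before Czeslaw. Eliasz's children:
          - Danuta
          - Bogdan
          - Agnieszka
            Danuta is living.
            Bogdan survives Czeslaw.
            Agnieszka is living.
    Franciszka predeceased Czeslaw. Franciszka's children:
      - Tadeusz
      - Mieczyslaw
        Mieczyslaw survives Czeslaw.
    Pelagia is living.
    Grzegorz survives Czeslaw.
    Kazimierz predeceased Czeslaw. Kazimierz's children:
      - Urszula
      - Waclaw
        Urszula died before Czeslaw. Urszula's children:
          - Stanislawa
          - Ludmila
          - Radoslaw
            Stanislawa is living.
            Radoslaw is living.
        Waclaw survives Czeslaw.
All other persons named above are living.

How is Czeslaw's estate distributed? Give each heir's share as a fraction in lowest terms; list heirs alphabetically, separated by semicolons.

Zofia, as surviving spouse, takes 3/5.
The remaining 2/5 passes to Czeslaw's descendants per stirpes.
The 2/5 is divided into 5 equal shares of 2/25 among Ireneusz, Franciszka, Pelagia, Grzegorz, Kazimierz.
Ireneusz predeceased; the 2/25 allotted to Ireneusz's branch passes to Ireneusz's issue by representation.
The 2/25 is divided into 2 equal shares of 1/25 among Eliasz, Nadia.
Eliasz predeceased; the 1/25 allotted to Eliasz's branch passes to Eliasz's issue by representation.
The 1/25 is divided into 3 equal shares of 1/75 among Danuta, Bogdan, Agnieszka.
Danuta is living and takes 1/75.
Bogdan is living and takes 1/75.
Agnieszka is living and takes 1/75.
Nadia is living and takes 1/25.
Franciszka predeceased; the 2/25 allotted to Franciszka's branch passes to Franciszka's issue by representation.
The 2/25 is divided into 2 equal shares of 1/25 among Tadeusz, Mieczyslaw.
Tadeusz is living and takes 1/25.
Mieczyslaw is living and takes 1/25.
Pelagia is living and takes 2/25.
Grzegorz is living and takes 2/25.
Kazimierz predeceased; the 2/25 allotted to Kazimierz's branch passes to Kazimierz's issue by representation.
The 2/25 is divided into 2 equal shares of 1/25 among Urszula, Waclaw.
Urszula predeceased; the 1/25 allotted to Urszula's branch passes to Urszula's issue by representation.
The 1/25 is divided into 3 equal shares of 1/75 among Stanislawa, Ludmila, Radoslaw.
Stanislawa is living and takes 1/75.
Ludmila is living and takes 1/75.
Radoslaw is living and takes 1/75.
Waclaw is living and takes 1/25.

Agnieszka 1/75; Bogdan 1/75; Danuta 1/75; Grzegorz 2/25; Ludmila 1/75; Mieczyslaw 1/25; Nadia 1/25; Pelagia 2/25; Radoslaw 1/75; Stanislawa 1/75; Tadeusz 1/25; Waclaw 1/25; Zofia 3/5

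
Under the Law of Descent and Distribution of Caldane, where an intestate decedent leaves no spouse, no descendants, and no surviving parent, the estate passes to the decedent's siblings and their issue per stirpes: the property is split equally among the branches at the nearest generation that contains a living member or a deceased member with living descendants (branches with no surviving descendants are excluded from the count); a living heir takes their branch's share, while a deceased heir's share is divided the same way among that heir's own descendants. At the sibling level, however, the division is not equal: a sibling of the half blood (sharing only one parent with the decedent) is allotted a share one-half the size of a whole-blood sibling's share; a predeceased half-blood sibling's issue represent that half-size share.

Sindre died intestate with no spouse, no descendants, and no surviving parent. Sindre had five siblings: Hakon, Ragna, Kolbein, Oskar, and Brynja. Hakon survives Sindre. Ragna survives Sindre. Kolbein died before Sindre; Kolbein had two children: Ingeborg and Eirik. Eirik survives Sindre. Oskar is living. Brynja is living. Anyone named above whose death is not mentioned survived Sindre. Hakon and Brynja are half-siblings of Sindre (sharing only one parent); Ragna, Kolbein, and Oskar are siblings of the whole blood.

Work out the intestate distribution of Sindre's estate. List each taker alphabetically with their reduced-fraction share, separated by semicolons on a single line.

No spouse, descendants, or parent survives, so the estate passes to Sindre's siblings per stirpes.
Half-blood siblings count for one-half the weight of whole-blood siblings at the initial division.
Dividing 1 in proportion to weights (total weight 4): Hakon (weight 1/2) → 1/8; Ragna (weight 1) → 1/4; Kolbein (weight 1) → 1/4; Oskar (weight 1) → 1/4; Brynja (weight 1/2) → 1/8.
Hakon is living and takes 1/8.
Ragna is living and takes 1/4.
Kolbein predeceased; the 1/4 allotted to Kolbein's branch passes to Kolbein's issue by representation.
The 1/4 is divided into 2 equal shares of 1/8 among Ingeborg, Eirik.
Ingeborg is living and takes 1/8.
Eirik is living and takes 1/8.
Oskar is living and takes 1/4.
Brynja is living and takes 1/8.

Brynja 1/8; Eirik 1/8; Hakon 1/8; Ingeborg 1/8; Oskar 1/4; Ragna 1/4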